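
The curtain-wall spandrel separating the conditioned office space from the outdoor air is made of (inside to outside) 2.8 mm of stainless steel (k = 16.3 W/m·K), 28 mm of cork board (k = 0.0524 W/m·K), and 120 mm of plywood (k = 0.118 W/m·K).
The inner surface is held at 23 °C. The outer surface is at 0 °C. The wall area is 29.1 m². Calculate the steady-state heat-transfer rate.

Treating each layer as a thermal resistance in series:
R_stainless steel = L/(kA) = 0.0028/(16.3×29.1) = 5.903×10^-6 K/W
R_cork board = L/(kA) = 0.028/(0.0524×29.1) = 0.01836 K/W
R_plywood = L/(kA) = 0.12/(0.118×29.1) = 0.03495 K/W
R_total = 0.05332 K/W
Q = ΔT / R_total = 23 / 0.05332

Q ≈ 431 W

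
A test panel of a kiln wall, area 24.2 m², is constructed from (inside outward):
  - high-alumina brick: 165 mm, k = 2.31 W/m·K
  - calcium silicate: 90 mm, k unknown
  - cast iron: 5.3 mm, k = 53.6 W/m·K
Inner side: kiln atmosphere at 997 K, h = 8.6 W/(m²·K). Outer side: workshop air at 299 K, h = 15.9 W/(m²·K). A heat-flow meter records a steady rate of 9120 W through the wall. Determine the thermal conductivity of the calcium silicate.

k ≈ 0.0562 W/(m·K)

Using the resistance-network approach (series):
R_inner film = 1/(h_i·A) = 1/(8.6×24.2) = 0.004805 K/W
R_high-alumina brick = L/(kA) = 0.165/(2.31×24.2) = 0.002952 K/W
R_cast iron = L/(kA) = 0.0053/(53.6×24.2) = 4.086×10^-6 K/W
R_outer film = 1/(h_o·A) = 1/(15.9×24.2) = 0.002599 K/W
Sum of known resistances R_other = 0.01036 K/W
Total R = ΔT/Q = 698/9120 = 0.07654 K/W
R_calcium silicate = R_total − R_other = 0.06618 K/W
k = L/(R·A) = 0.09/(0.06618×24.2)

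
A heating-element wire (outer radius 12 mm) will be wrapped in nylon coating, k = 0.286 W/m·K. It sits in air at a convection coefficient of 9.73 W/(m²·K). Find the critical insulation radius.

r_cr ≈ 29.4 mm

For a cylinder r_cr = k/h = 0.286/9.73
r_cr = 29.4 mm; since the bare radius (12 mm) is below r_cr, adding a thin layer of insulation will *increase* heat loss.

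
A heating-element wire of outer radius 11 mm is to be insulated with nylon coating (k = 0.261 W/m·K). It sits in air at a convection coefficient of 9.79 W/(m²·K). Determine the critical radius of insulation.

For a cylinder r_cr = k/h = 0.261/9.79
r_cr = 26.7 mm; since the bare radius (11 mm) is below r_cr, adding a thin layer of insulation will *increase* heat loss.

r_cr ≈ 26.7 mm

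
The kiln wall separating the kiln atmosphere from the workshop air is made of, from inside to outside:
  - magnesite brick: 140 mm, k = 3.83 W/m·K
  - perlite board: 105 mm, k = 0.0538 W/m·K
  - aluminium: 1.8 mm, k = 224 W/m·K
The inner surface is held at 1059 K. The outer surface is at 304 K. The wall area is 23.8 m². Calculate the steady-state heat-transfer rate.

Q ≈ 9040 W

Model the wall as resistances in series:
R_magnesite brick = L/(kA) = 0.14/(3.83×23.8) = 0.001536 K/W
R_perlite board = L/(kA) = 0.105/(0.0538×23.8) = 0.082 K/W
R_aluminium = L/(kA) = 0.0018/(224×23.8) = 3.376×10^-7 K/W
R_total = 0.08354 K/W
Q = ΔT / R_total = 755 / 0.08354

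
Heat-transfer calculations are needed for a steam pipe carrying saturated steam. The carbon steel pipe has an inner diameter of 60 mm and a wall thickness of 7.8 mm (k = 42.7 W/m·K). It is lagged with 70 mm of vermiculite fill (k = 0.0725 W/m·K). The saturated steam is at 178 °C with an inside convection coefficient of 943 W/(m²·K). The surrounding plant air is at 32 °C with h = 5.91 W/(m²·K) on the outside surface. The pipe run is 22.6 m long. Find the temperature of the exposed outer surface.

T ≈ 46.3 °C

For a radial system each layer contributes R = ln(r_out/r_in)/(2πkL); films add R = 1/(hA).
R_inner film = 1/(h_i·2πr₁L) = 1/(943×2π×0.03×22.6) = 2.489×10^-4 K/W
R_carbon steel pipe wall = ln(37.8/30)/(2π×42.7×22.6) = 3.812×10^-5 K/W
R_vermiculite fill = ln(107.8/37.8)/(2π×0.0725×22.6) = 0.1018 K/W
R_outer film = 1/(h_o·2πr_oL) = 1/(5.91×2π×0.1078×22.6) = 0.01105 K/W
R_total = 0.1131 K/W
Q = ΔT/R_total = 146/0.1131
Q = 1290 W
T_interface = T_inner − Q·ΣR(inner→interface) = 178 − 1290×0.1021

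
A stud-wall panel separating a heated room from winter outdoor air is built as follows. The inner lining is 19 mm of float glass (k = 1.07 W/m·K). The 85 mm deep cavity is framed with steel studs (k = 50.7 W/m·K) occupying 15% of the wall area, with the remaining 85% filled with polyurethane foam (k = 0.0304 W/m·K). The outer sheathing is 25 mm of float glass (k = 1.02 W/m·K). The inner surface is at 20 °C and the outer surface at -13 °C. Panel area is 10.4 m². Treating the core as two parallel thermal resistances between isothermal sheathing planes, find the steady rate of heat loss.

Q ≈ 6430 W

Sheathing layers in series; stud and cavity paths in parallel between them.
R_inner = 0.019/(1.07×10.4) = 0.001707 K/W
R_stud  = 0.085/(50.7×0.15×10.4) = 0.001075 K/W
R_cav   = 0.085/(0.0304×0.85×10.4) = 0.3163 K/W
1/R_core = 1/R_stud + 1/R_cav → R_core = 0.001071 K/W
R_outer = 0.025/(1.02×10.4) = 0.002357 K/W
R_total = 0.005135 K/W
Q = ΔT/R_total = 33/0.005135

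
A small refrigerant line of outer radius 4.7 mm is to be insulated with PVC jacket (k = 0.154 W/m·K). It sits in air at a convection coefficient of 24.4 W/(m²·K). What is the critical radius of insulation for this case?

r_cr ≈ 6.31 mm

For a cylinder r_cr = k/h = 0.154/24.4
r_cr = 6.31 mm; since the bare radius (4.7 mm) is below r_cr, adding a thin layer of insulation will *increase* heat loss.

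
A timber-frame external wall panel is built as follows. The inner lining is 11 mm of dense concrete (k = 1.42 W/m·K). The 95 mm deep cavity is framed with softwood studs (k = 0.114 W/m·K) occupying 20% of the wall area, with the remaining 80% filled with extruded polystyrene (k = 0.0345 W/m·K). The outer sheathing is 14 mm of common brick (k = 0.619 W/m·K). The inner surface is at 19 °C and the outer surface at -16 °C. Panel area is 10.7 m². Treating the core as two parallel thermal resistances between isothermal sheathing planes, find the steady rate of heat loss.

Q ≈ 196 W

Sheathing layers in series; stud and cavity paths in parallel between them.
R_inner = 0.011/(1.42×10.7) = 7.24×10^-4 K/W
R_stud  = 0.095/(0.114×0.2×10.7) = 0.3894 K/W
R_cav   = 0.095/(0.0345×0.8×10.7) = 0.3217 K/W
1/R_core = 1/R_stud + 1/R_cav → R_core = 0.1762 K/W
R_outer = 0.014/(0.619×10.7) = 0.002114 K/W
R_total = 0.179 K/W
Q = ΔT/R_total = 35/0.179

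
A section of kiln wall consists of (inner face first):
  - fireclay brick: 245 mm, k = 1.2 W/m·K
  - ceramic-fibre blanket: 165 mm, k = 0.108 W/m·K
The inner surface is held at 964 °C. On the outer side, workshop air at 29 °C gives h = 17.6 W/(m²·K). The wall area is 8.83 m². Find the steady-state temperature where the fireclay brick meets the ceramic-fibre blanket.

T ≈ 857 °C

Series thermal resistances:
R_fireclay brick = L/(kA) = 0.245/(1.2×8.83) = 0.02312 K/W
R_ceramic-fibre blanket = L/(kA) = 0.165/(0.108×8.83) = 0.173 K/W
R_outer film = 1/(h_o·A) = 1/(17.6×8.83) = 0.006435 K/W
R_total = 0.2026 K/W;  Q = ΔT/R_total = 935/0.2026 = 4616 W
T_interface = T_inner − Q·ΣR(inner→interface) = 964 − 4620×0.02312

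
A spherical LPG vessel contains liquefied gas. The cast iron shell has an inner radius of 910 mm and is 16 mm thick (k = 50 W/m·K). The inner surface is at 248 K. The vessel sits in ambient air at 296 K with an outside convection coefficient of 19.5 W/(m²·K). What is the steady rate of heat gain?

Q ≈ 10000 W

For a spherical shell R = (1/r₁ − 1/r₂)/(4πk); film R = 1/(h·4πr²). In series:
R_cast iron shell = (1/0.91 − 1/0.926)/(4π×50) = 3.022×10^-5 K/W
R_outer film = 1/(h·4πr_o²) = 1/(19.5×4π×0.926²) = 0.004759 K/W
R_total = 0.004789 K/W
Q = ΔT/R_total = 48/0.004789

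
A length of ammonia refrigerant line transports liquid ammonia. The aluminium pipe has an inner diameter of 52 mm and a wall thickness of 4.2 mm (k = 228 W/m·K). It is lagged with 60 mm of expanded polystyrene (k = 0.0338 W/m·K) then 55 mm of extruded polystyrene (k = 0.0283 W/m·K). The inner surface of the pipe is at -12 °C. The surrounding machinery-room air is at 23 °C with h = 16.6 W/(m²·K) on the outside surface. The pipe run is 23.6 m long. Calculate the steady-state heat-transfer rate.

Per-layer cylindrical resistances, series-summed:
R_aluminium pipe wall = ln(30.2/26)/(2π×228×23.6) = 4.429×10^-6 K/W
R_expanded polystyrene = ln(90.2/30.2)/(2π×0.0338×23.6) = 0.2183 K/W
R_extruded polystyrene = ln(145.2/90.2)/(2π×0.0283×23.6) = 0.1134 K/W
R_outer film = 1/(h_o·2πr_oL) = 1/(16.6×2π×0.1452×23.6) = 0.002798 K/W
R_total = 0.3346 K/W
Q = ΔT/R_total = 35/0.3346

Q ≈ 105 W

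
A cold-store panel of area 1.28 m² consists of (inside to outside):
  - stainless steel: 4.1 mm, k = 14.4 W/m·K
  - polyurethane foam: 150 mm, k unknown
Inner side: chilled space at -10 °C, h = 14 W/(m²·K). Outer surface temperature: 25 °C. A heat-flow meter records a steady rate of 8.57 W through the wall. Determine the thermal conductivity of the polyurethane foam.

k ≈ 0.0291 W/(m·K)

Thermal resistances in series:
R_inner film = 1/(h_i·A) = 1/(14×1.28) = 0.0558 K/W
R_stainless steel = L/(kA) = 0.0041/(14.4×1.28) = 2.224×10^-4 K/W
Sum of known resistances R_other = 0.05603 K/W
Total R = ΔT/Q = 35/8.57 = 4.084 K/W
R_polyurethane foam = R_total − R_other = 4.028 K/W
k = L/(R·A) = 0.15/(4.028×1.28)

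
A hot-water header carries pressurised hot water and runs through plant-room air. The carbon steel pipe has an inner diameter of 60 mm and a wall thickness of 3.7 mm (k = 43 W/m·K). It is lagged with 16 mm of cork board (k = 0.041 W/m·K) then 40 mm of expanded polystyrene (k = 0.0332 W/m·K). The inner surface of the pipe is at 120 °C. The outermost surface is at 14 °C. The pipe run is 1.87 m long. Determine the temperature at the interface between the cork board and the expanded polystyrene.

For a radial system each layer contributes R = ln(r_out/r_in)/(2πkL); films add R = 1/(hA).
R_carbon steel pipe wall = ln(33.7/30)/(2π×43×1.87) = 2.302×10^-4 K/W
R_cork board = ln(49.7/33.7)/(2π×0.041×1.87) = 0.8065 K/W
R_expanded polystyrene = ln(89.7/49.7)/(2π×0.0332×1.87) = 1.514 K/W
R_total = 2.32 K/W
Q = ΔT/R_total = 106/2.32
Q = 45.7 W
T_interface = T_inner − Q·ΣR(inner→interface) = 120 − 45.7×0.8067

T ≈ 83.1 °C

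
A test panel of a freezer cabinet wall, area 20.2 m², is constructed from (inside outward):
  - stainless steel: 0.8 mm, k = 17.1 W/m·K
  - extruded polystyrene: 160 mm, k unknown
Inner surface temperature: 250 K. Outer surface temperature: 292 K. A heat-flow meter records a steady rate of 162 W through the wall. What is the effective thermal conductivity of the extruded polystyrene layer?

Model the wall as resistances in series:
R_stainless steel = L/(kA) = 0.0008/(17.1×20.2) = 2.316×10^-6 K/W
Sum of known resistances R_other = 2.316×10^-6 K/W
Total R = ΔT/Q = 42/162 = 0.2593 K/W
R_extruded polystyrene = R_total − R_other = 0.2593 K/W
k = L/(R·A) = 0.16/(0.2593×20.2)

k ≈ 0.0306 W/(m·K)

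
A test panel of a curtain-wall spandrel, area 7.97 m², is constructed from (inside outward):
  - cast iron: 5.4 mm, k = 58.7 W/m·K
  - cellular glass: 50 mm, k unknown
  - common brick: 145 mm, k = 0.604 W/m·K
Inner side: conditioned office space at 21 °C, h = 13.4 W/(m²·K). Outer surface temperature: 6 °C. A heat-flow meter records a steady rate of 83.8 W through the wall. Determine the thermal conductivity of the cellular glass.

Thermal resistances in series:
R_inner film = 1/(h_i·A) = 1/(13.4×7.97) = 0.009363 K/W
R_cast iron = L/(kA) = 0.0054/(58.7×7.97) = 1.154×10^-5 K/W
R_common brick = L/(kA) = 0.145/(0.604×7.97) = 0.03012 K/W
Sum of known resistances R_other = 0.0395 K/W
Total R = ΔT/Q = 15/83.8 = 0.179 K/W
R_cellular glass = R_total − R_other = 0.1395 K/W
k = L/(R·A) = 0.05/(0.1395×7.97)

k ≈ 0.045 W/(m·K)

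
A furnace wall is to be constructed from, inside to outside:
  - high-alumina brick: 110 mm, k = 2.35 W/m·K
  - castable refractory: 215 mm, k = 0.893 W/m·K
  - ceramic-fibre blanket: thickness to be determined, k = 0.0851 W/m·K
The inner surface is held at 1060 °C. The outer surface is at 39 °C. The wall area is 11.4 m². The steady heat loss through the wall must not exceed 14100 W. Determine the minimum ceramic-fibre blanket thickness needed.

L ≈ 45.8 mm

Model the wall as resistances in series:
R_high-alumina brick = L/(kA) = 0.11/(2.35×11.4) = 0.004106 K/W
R_castable refractory = L/(kA) = 0.215/(0.893×11.4) = 0.02112 K/W
Sum of the known resistances R_other = 0.02523 K/W
Required total resistance R_tot = ΔT/Q_allow = 1021/14100 = 0.07241 K/W
R_ceramic-fibre blanket = R_tot − R_other = 0.04719 K/W
L = R·k·A = 0.04719×0.0851×11.4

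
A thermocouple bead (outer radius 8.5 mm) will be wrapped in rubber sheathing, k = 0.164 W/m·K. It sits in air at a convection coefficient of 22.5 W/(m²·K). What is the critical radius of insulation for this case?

For a sphere r_cr = 2k/h = 2×0.164/22.5
r_cr = 14.6 mm; since the bare radius (8.5 mm) is below r_cr, adding a thin layer of insulation will *increase* heat loss.

r_cr ≈ 14.6 mm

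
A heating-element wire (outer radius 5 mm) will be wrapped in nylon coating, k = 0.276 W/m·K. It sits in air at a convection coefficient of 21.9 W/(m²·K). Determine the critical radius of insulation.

r_cr ≈ 12.6 mm

For a cylinder r_cr = k/h = 0.276/21.9
r_cr = 12.6 mm; since the bare radius (5 mm) is below r_cr, adding a thin layer of insulation will *increase* heat loss.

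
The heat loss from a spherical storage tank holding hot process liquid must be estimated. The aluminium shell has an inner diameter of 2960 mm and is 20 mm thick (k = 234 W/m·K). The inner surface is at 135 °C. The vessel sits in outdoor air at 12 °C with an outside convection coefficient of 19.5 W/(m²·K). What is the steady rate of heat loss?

Radial (spherical) resistances in series:
R_aluminium shell = (1/1.48 − 1/1.5)/(4π×234) = 3.064×10^-6 K/W
R_outer film = 1/(h·4πr_o²) = 1/(19.5×4π×1.5²) = 0.001814 K/W
R_total = 0.001817 K/W
Q = ΔT/R_total = 123/0.001817

Q ≈ 67700 W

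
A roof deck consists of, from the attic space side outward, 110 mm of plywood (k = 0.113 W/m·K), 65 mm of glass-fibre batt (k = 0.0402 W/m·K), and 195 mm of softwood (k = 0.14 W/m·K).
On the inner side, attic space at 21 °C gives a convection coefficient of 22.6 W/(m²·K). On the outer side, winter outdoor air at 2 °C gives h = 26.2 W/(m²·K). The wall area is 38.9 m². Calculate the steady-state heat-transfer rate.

Model the wall as resistances in series:
R_inner film = 1/(h_i·A) = 1/(22.6×38.9) = 0.001137 K/W
R_plywood = L/(kA) = 0.11/(0.113×38.9) = 0.02502 K/W
R_glass-fibre batt = L/(kA) = 0.065/(0.0402×38.9) = 0.04157 K/W
R_softwood = L/(kA) = 0.195/(0.14×38.9) = 0.03581 K/W
R_outer film = 1/(h_o·A) = 1/(26.2×38.9) = 9.812×10^-4 K/W
R_total = 0.1045 K/W
Q = ΔT / R_total = 19 / 0.1045

Q ≈ 182 W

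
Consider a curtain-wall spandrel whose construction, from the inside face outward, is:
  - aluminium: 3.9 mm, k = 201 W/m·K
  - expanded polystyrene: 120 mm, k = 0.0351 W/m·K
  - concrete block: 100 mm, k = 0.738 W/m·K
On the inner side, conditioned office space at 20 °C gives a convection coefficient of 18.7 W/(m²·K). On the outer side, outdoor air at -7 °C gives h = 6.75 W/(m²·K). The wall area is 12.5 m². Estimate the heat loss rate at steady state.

Model the wall as resistances in series:
R_inner film = 1/(h_i·A) = 1/(18.7×12.5) = 0.004278 K/W
R_aluminium = L/(kA) = 0.0039/(201×12.5) = 1.552×10^-6 K/W
R_expanded polystyrene = L/(kA) = 0.12/(0.0351×12.5) = 0.2735 K/W
R_concrete block = L/(kA) = 0.1/(0.738×12.5) = 0.01084 K/W
R_outer film = 1/(h_o·A) = 1/(6.75×12.5) = 0.01185 K/W
R_total = 0.3005 K/W
Q = ΔT / R_total = 27 / 0.3005

Q ≈ 89.9 W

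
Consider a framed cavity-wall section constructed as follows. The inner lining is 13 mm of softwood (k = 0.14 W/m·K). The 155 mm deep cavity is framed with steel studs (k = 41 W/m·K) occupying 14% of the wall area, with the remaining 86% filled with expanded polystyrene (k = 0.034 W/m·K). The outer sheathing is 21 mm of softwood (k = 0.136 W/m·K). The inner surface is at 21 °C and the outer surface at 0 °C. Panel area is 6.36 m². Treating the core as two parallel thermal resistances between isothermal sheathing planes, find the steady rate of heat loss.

Sheathing layers in series; stud and cavity paths in parallel between them.
R_inner = 0.013/(0.14×6.36) = 0.0146 K/W
R_stud  = 0.155/(41×0.14×6.36) = 0.004246 K/W
R_cav   = 0.155/(0.034×0.86×6.36) = 0.8335 K/W
1/R_core = 1/R_stud + 1/R_cav → R_core = 0.004224 K/W
R_outer = 0.021/(0.136×6.36) = 0.02428 K/W
R_total = 0.0431 K/W
Q = ΔT/R_total = 21/0.0431

Q ≈ 487 W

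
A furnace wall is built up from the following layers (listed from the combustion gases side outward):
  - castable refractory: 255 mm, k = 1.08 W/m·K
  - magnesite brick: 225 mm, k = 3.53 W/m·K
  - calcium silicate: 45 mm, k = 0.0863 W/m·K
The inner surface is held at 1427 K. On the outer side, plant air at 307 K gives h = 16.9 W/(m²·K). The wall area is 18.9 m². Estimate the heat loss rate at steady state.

Treating each layer as a thermal resistance in series:
R_castable refractory = L/(kA) = 0.255/(1.08×18.9) = 0.01249 K/W
R_magnesite brick = L/(kA) = 0.225/(3.53×18.9) = 0.003372 K/W
R_calcium silicate = L/(kA) = 0.045/(0.0863×18.9) = 0.02759 K/W
R_outer film = 1/(h_o·A) = 1/(16.9×18.9) = 0.003131 K/W
R_total = 0.04659 K/W
Q = ΔT / R_total = 1120 / 0.04659

Q ≈ 24000 W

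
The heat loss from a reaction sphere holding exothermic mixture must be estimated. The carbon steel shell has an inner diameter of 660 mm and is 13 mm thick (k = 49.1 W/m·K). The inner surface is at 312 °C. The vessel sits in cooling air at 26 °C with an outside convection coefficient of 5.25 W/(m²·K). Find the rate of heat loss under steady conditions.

Q ≈ 2220 W

Radial (spherical) resistances in series:
R_carbon steel shell = (1/0.33 − 1/0.343)/(4π×49.1) = 1.861×10^-4 K/W
R_outer film = 1/(h·4πr_o²) = 1/(5.25×4π×0.343²) = 0.1288 K/W
R_total = 0.129 K/W
Q = ΔT/R_total = 286/0.129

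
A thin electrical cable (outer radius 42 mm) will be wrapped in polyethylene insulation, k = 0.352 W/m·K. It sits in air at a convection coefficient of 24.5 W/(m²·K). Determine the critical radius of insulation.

For a cylinder r_cr = k/h = 0.352/24.5
r_cr = 14.4 mm; since the bare radius (42 mm) is above r_cr, any added insulation will reduce heat loss.

r_cr ≈ 14.4 mm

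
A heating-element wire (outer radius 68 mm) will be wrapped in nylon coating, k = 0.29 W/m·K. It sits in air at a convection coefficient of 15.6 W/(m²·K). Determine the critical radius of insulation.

r_cr ≈ 18.6 mm

For a cylinder r_cr = k/h = 0.29/15.6
r_cr = 18.6 mm; since the bare radius (68 mm) is above r_cr, any added insulation will reduce heat loss.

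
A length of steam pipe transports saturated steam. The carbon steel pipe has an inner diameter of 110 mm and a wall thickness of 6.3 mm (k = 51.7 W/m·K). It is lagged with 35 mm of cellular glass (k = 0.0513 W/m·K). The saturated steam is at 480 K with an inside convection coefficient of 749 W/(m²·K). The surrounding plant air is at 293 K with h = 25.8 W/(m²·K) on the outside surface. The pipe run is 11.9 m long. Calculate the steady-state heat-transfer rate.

Q ≈ 1510 W

Cylindrical conduction, so R = ln(r₂/r₁)/(2πkL) per layer, in series:
R_inner film = 1/(h_i·2πr₁L) = 1/(749×2π×0.055×11.9) = 3.247×10^-4 K/W
R_carbon steel pipe wall = ln(61.3/55)/(2π×51.7×11.9) = 2.805×10^-5 K/W
R_cellular glass = ln(96.3/61.3)/(2π×0.0513×11.9) = 0.1178 K/W
R_outer film = 1/(h_o·2πr_oL) = 1/(25.8×2π×0.0963×11.9) = 0.005383 K/W
R_total = 0.1235 K/W
Q = ΔT/R_total = 187/0.1235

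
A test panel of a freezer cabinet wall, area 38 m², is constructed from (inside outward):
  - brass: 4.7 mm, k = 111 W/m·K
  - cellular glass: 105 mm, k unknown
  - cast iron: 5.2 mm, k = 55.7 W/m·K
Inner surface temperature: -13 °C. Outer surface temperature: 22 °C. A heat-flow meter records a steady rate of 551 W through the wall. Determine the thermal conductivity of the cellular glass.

k ≈ 0.0435 W/(m·K)

Thermal resistances in series:
R_brass = L/(kA) = 0.0047/(111×38) = 1.114×10^-6 K/W
R_cast iron = L/(kA) = 0.0052/(55.7×38) = 2.457×10^-6 K/W
Sum of known resistances R_other = 3.571×10^-6 K/W
Total R = ΔT/Q = 35/551 = 0.06352 K/W
R_cellular glass = R_total − R_other = 0.06352 K/W
k = L/(R·A) = 0.105/(0.06352×38)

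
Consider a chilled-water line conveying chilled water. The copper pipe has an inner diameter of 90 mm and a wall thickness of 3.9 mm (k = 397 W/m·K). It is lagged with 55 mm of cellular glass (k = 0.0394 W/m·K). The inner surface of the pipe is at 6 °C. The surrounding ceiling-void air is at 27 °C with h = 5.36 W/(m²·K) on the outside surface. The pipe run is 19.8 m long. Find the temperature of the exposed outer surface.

T ≈ 25.2 °C

Per-layer cylindrical resistances, series-summed:
R_copper pipe wall = ln(48.9/45)/(2π×397×19.8) = 1.683×10^-6 K/W
R_cellular glass = ln(103.9/48.9)/(2π×0.0394×19.8) = 0.1538 K/W
R_outer film = 1/(h_o·2πr_oL) = 1/(5.36×2π×0.1039×19.8) = 0.01443 K/W
R_total = 0.1682 K/W
Q = ΔT/R_total = 21/0.1682
Q = 125 W
T_interface = T_inner + Q·ΣR(inner→interface) = 6 + 125×0.1538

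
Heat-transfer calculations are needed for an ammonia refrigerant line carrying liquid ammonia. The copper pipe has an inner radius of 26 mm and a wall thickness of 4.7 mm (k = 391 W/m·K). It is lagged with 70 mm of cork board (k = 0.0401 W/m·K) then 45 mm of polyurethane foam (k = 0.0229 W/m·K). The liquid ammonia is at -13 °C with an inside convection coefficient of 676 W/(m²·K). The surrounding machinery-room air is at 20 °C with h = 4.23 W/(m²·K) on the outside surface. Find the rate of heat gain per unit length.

q′ ≈ 4.37 W/m

Cylindrical conduction, so R = ln(r₂/r₁)/(2πkL) per layer, in series:
R_inner film = 1/(h_i·2πr₁L) = 1/(676×2π×0.026×1) = 0.009055 K/W
R_copper pipe wall = ln(30.7/26)/(2π×391×1) = 6.764×10^-5 K/W
R_cork board = ln(100.7/30.7)/(2π×0.0401×1) = 4.715 K/W
R_polyurethane foam = ln(145.7/100.7)/(2π×0.0229×1) = 2.567 K/W
R_outer film = 1/(h_o·2πr_oL) = 1/(4.23×2π×0.1457×1) = 0.2582 K/W
R_total = 7.549 K/W
Q = ΔT/R_total = 33/7.549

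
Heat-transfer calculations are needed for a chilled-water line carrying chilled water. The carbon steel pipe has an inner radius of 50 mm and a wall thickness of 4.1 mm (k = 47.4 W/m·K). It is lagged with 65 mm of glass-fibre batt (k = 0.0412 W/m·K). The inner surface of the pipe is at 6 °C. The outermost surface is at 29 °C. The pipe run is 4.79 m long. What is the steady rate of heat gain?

Q ≈ 36.1 W

For a radial system each layer contributes R = ln(r_out/r_in)/(2πkL); films add R = 1/(hA).
R_carbon steel pipe wall = ln(54.1/50)/(2π×47.4×4.79) = 5.525×10^-5 K/W
R_glass-fibre batt = ln(119.1/54.1)/(2π×0.0412×4.79) = 0.6364 K/W
R_total = 0.6365 K/W
Q = ΔT/R_total = 23/0.6365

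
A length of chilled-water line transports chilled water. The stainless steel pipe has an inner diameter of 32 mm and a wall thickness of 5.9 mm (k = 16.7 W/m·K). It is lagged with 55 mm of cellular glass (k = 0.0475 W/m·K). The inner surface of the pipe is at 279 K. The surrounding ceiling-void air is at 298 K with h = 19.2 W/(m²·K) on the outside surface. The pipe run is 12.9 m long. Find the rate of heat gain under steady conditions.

Per-layer cylindrical resistances, series-summed:
R_stainless steel pipe wall = ln(21.9/16)/(2π×16.7×12.9) = 2.319×10^-4 K/W
R_cellular glass = ln(76.9/21.9)/(2π×0.0475×12.9) = 0.3262 K/W
R_outer film = 1/(h_o·2πr_oL) = 1/(19.2×2π×0.0769×12.9) = 0.008356 K/W
R_total = 0.3348 K/W
Q = ΔT/R_total = 19/0.3348

Q ≈ 56.7 W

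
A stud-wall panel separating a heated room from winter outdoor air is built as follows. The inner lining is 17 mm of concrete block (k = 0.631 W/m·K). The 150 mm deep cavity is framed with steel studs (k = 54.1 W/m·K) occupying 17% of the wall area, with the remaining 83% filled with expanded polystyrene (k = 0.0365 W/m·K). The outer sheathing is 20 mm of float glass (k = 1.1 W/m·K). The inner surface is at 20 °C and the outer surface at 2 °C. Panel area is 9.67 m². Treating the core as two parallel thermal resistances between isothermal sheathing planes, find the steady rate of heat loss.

Q ≈ 2840 W

Sheathing layers in series; stud and cavity paths in parallel between them.
R_inner = 0.017/(0.631×9.67) = 0.002786 K/W
R_stud  = 0.15/(54.1×0.17×9.67) = 0.001687 K/W
R_cav   = 0.15/(0.0365×0.83×9.67) = 0.512 K/W
1/R_core = 1/R_stud + 1/R_cav → R_core = 0.001681 K/W
R_outer = 0.02/(1.1×9.67) = 0.00188 K/W
R_total = 0.006347 K/W
Q = ΔT/R_total = 18/0.006347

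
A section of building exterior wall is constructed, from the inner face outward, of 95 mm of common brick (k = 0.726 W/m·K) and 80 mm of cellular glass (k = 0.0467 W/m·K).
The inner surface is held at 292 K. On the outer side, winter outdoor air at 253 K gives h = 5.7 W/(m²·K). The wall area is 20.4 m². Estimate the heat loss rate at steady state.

Q ≈ 394 W

Thermal resistances in series:
R_common brick = L/(kA) = 0.095/(0.726×20.4) = 0.006414 K/W
R_cellular glass = L/(kA) = 0.08/(0.0467×20.4) = 0.08397 K/W
R_outer film = 1/(h_o·A) = 1/(5.7×20.4) = 0.0086 K/W
R_total = 0.09899 K/W
Q = ΔT / R_total = 39 / 0.09899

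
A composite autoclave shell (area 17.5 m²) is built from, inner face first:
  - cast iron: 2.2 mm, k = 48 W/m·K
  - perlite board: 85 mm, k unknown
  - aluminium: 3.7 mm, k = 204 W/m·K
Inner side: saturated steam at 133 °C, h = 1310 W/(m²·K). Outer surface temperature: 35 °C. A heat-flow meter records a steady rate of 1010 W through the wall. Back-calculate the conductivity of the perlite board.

k ≈ 0.0501 W/(m·K)

Series thermal resistances:
R_inner film = 1/(h_i·A) = 1/(1310×17.5) = 4.362×10^-5 K/W
R_cast iron = L/(kA) = 0.0022/(48×17.5) = 2.619×10^-6 K/W
R_aluminium = L/(kA) = 0.0037/(204×17.5) = 1.036×10^-6 K/W
Sum of known resistances R_other = 4.728×10^-5 K/W
Total R = ΔT/Q = 98/1010 = 0.09703 K/W
R_perlite board = R_total − R_other = 0.09698 K/W
k = L/(R·A) = 0.085/(0.09698×17.5)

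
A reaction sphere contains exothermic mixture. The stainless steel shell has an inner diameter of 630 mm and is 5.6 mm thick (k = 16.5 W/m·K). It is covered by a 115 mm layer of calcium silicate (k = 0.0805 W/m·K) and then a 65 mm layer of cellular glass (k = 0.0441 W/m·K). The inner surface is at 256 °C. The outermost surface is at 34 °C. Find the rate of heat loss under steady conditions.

Radial (spherical) resistances in series:
R_stainless steel shell = (1/0.315 − 1/0.3206)/(4π×16.5) = 2.674×10^-4 K/W
R_calcium silicate = (1/0.3206 − 1/0.4356)/(4π×0.0805) = 0.814 K/W
R_cellular glass = (1/0.4356 − 1/0.5006)/(4π×0.0441) = 0.5379 K/W
R_total = 1.352 K/W
Q = ΔT/R_total = 222/1.352

Q ≈ 164 W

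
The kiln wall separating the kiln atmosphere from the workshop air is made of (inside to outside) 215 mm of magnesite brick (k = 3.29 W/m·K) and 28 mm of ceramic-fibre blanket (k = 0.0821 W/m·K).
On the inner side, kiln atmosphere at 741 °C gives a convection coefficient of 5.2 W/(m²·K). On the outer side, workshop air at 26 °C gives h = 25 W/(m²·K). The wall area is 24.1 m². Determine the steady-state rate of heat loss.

Model the wall as resistances in series:
R_inner film = 1/(h_i·A) = 1/(5.2×24.1) = 0.00798 K/W
R_magnesite brick = L/(kA) = 0.215/(3.29×24.1) = 0.002712 K/W
R_ceramic-fibre blanket = L/(kA) = 0.028/(0.0821×24.1) = 0.01415 K/W
R_outer film = 1/(h_o·A) = 1/(25×24.1) = 0.00166 K/W
R_total = 0.0265 K/W
Q = ΔT / R_total = 715 / 0.0265

Q ≈ 27000 W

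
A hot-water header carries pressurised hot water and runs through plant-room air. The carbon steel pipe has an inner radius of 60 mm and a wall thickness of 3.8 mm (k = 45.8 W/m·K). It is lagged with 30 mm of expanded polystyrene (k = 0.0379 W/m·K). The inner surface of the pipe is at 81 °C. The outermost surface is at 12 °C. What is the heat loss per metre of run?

q′ ≈ 42.6 W/m

Per-layer cylindrical resistances, series-summed:
R_carbon steel pipe wall = ln(63.8/60)/(2π×45.8×1) = 2.134×10^-4 K/W
R_expanded polystyrene = ln(93.8/63.8)/(2π×0.0379×1) = 1.618 K/W
R_total = 1.619 K/W
Q = ΔT/R_total = 69/1.619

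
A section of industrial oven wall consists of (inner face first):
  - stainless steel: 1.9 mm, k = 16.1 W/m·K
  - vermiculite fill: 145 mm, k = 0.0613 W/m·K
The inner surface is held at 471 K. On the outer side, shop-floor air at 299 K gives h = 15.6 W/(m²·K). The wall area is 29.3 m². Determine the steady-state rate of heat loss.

Using the resistance-network approach (series):
R_stainless steel = L/(kA) = 0.0019/(16.1×29.3) = 4.028×10^-6 K/W
R_vermiculite fill = L/(kA) = 0.145/(0.0613×29.3) = 0.08073 K/W
R_outer film = 1/(h_o·A) = 1/(15.6×29.3) = 0.002188 K/W
R_total = 0.08292 K/W
Q = ΔT / R_total = 172 / 0.08292

Q ≈ 2070 W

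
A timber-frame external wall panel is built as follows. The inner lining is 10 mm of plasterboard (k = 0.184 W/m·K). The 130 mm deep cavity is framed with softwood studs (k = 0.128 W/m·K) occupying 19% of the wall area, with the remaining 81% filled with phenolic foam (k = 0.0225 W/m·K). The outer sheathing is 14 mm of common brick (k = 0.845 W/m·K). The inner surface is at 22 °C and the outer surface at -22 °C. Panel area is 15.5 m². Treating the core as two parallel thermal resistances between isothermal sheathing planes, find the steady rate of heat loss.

Sheathing layers in series; stud and cavity paths in parallel between them.
R_inner = 0.01/(0.184×15.5) = 0.003506 K/W
R_stud  = 0.13/(0.128×0.19×15.5) = 0.3449 K/W
R_cav   = 0.13/(0.0225×0.81×15.5) = 0.4602 K/W
1/R_core = 1/R_stud + 1/R_cav → R_core = 0.1971 K/W
R_outer = 0.014/(0.845×15.5) = 0.001069 K/W
R_total = 0.2017 K/W
Q = ΔT/R_total = 44/0.2017

Q ≈ 218 W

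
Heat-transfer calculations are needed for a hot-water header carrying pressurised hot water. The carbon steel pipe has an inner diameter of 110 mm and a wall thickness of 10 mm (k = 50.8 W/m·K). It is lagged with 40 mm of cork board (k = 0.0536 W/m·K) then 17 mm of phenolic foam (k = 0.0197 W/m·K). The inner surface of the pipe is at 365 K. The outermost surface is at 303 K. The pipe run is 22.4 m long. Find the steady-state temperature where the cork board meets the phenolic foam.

For a radial system each layer contributes R = ln(r_out/r_in)/(2πkL); films add R = 1/(hA).
R_carbon steel pipe wall = ln(65/55)/(2π×50.8×22.4) = 2.336×10^-5 K/W
R_cork board = ln(105/65)/(2π×0.0536×22.4) = 0.06357 K/W
R_phenolic foam = ln(122/105)/(2π×0.0197×22.4) = 0.05412 K/W
R_total = 0.1177 K/W
Q = ΔT/R_total = 62/0.1177
Q = 527 W
T_interface = T_inner − Q·ΣR(inner→interface) = 365 − 527×0.06359

T ≈ 332 K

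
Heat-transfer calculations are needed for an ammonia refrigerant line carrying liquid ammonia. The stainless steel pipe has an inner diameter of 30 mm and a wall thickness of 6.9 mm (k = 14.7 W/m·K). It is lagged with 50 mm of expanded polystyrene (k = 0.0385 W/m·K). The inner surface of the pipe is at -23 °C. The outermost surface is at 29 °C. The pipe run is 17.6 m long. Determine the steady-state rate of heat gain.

Radial resistances (cylindrical: R_cond = ln(r_o/r_i)/(2πkL), R_conv = 1/(h·2πrL)):
R_stainless steel pipe wall = ln(21.9/15)/(2π×14.7×17.6) = 2.328×10^-4 K/W
R_expanded polystyrene = ln(71.9/21.9)/(2π×0.0385×17.6) = 0.2792 K/W
R_total = 0.2795 K/W
Q = ΔT/R_total = 52/0.2795

Q ≈ 186 W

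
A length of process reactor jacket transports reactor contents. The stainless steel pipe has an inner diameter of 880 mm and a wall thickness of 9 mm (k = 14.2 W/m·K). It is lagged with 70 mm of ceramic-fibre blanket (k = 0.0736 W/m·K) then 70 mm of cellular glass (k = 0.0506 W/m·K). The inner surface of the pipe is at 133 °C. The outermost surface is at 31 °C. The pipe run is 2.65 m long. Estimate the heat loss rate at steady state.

Cylindrical conduction, so R = ln(r₂/r₁)/(2πkL) per layer, in series:
R_stainless steel pipe wall = ln(449/440)/(2π×14.2×2.65) = 8.564×10^-5 K/W
R_ceramic-fibre blanket = ln(519/449)/(2π×0.0736×2.65) = 0.1182 K/W
R_cellular glass = ln(589/519)/(2π×0.0506×2.65) = 0.1502 K/W
R_total = 0.2685 K/W
Q = ΔT/R_total = 102/0.2685

Q ≈ 380 W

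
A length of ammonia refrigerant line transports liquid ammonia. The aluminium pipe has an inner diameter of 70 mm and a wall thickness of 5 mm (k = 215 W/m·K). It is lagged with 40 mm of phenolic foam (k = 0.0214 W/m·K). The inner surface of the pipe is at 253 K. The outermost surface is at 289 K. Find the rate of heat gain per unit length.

For a radial system each layer contributes R = ln(r_out/r_in)/(2πkL); films add R = 1/(hA).
R_aluminium pipe wall = ln(40/35)/(2π×215×1) = 9.885×10^-5 K/W
R_phenolic foam = ln(80/40)/(2π×0.0214×1) = 5.155 K/W
R_total = 5.155 K/W
Q = ΔT/R_total = 36/5.155

q′ ≈ 6.98 W/m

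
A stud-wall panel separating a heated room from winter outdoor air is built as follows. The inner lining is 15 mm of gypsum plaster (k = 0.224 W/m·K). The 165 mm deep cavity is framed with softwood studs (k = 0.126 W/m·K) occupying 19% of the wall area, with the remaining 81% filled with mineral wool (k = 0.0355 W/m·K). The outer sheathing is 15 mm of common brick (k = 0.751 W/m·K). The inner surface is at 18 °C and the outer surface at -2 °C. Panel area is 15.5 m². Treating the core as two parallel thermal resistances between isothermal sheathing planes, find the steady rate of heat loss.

Sheathing layers in series; stud and cavity paths in parallel between them.
R_inner = 0.015/(0.224×15.5) = 0.00432 K/W
R_stud  = 0.165/(0.126×0.19×15.5) = 0.4447 K/W
R_cav   = 0.165/(0.0355×0.81×15.5) = 0.3702 K/W
1/R_core = 1/R_stud + 1/R_cav → R_core = 0.202 K/W
R_outer = 0.015/(0.751×15.5) = 0.001289 K/W
R_total = 0.2076 K/W
Q = ΔT/R_total = 20/0.2076

Q ≈ 96.3 W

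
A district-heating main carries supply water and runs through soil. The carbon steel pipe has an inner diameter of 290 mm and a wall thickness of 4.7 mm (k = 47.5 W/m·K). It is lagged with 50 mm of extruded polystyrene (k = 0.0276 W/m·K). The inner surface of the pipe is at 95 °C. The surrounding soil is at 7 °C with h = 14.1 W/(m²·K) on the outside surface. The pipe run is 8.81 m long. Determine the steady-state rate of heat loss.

Q ≈ 451 W

Per-layer cylindrical resistances, series-summed:
R_carbon steel pipe wall = ln(149.7/145)/(2π×47.5×8.81) = 1.213×10^-5 K/W
R_extruded polystyrene = ln(199.7/149.7)/(2π×0.0276×8.81) = 0.1886 K/W
R_outer film = 1/(h_o·2πr_oL) = 1/(14.1×2π×0.1997×8.81) = 0.006416 K/W
R_total = 0.1951 K/W
Q = ΔT/R_total = 88/0.1951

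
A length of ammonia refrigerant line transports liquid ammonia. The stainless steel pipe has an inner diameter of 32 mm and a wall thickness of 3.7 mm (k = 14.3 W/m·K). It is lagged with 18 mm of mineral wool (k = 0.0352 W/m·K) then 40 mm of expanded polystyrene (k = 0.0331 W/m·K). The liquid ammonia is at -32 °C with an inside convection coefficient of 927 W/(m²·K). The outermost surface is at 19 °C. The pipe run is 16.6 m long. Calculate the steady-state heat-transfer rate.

Radial resistances (cylindrical: R_cond = ln(r_o/r_i)/(2πkL), R_conv = 1/(h·2πrL)):
R_inner film = 1/(h_i·2πr₁L) = 1/(927×2π×0.016×16.6) = 6.464×10^-4 K/W
R_stainless steel pipe wall = ln(19.7/16)/(2π×14.3×16.6) = 1.395×10^-4 K/W
R_mineral wool = ln(37.7/19.7)/(2π×0.0352×16.6) = 0.1768 K/W
R_expanded polystyrene = ln(77.7/37.7)/(2π×0.0331×16.6) = 0.2095 K/W
R_total = 0.387 K/W
Q = ΔT/R_total = 51/0.387

Q ≈ 132 W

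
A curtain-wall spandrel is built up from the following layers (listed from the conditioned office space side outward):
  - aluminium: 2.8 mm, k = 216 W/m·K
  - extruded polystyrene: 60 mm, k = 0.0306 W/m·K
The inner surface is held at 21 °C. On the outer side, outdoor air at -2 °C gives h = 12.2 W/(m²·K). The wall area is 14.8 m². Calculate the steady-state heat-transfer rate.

Thermal resistances in series:
R_aluminium = L/(kA) = 0.0028/(216×14.8) = 8.759×10^-7 K/W
R_extruded polystyrene = L/(kA) = 0.06/(0.0306×14.8) = 0.1325 K/W
R_outer film = 1/(h_o·A) = 1/(12.2×14.8) = 0.005538 K/W
R_total = 0.138 K/W
Q = ΔT / R_total = 23 / 0.138

Q ≈ 167 W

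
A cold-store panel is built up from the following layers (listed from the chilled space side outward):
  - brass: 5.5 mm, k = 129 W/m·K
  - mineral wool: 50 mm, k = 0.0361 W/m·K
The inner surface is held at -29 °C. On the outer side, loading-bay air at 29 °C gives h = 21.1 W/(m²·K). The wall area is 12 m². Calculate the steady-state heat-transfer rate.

Q ≈ 486 W

Using the resistance-network approach (series):
R_brass = L/(kA) = 0.0055/(129×12) = 3.553×10^-6 K/W
R_mineral wool = L/(kA) = 0.05/(0.0361×12) = 0.1154 K/W
R_outer film = 1/(h_o·A) = 1/(21.1×12) = 0.003949 K/W
R_total = 0.1194 K/W
Q = ΔT / R_total = 58 / 0.1194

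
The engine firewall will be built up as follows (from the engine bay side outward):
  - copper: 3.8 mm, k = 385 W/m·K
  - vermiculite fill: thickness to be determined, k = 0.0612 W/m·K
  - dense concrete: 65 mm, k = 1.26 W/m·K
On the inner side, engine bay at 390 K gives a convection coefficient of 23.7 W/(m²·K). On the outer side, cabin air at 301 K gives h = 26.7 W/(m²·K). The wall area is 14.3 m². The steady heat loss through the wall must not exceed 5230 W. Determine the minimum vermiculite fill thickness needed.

Series thermal resistances:
R_inner film = 1/(h_i·A) = 1/(23.7×14.3) = 0.002951 K/W
R_copper = L/(kA) = 0.0038/(385×14.3) = 6.902×10^-7 K/W
R_dense concrete = L/(kA) = 0.065/(1.26×14.3) = 0.003608 K/W
R_outer film = 1/(h_o·A) = 1/(26.7×14.3) = 0.002619 K/W
Sum of the known resistances R_other = 0.009178 K/W
Required total resistance R_tot = ΔT/Q_allow = 89/5230 = 0.01702 K/W
R_vermiculite fill = R_tot − R_other = 0.007839 K/W
L = R·k·A = 0.007839×0.0612×14.3

L ≈ 6.86 mm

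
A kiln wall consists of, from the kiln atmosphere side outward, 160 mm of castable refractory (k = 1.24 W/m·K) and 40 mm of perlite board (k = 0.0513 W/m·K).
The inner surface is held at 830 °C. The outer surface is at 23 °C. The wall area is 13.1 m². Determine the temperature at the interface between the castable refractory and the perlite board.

T ≈ 715 °C

Using the resistance-network approach (series):
R_castable refractory = L/(kA) = 0.16/(1.24×13.1) = 0.00985 K/W
R_perlite board = L/(kA) = 0.04/(0.0513×13.1) = 0.05952 K/W
R_total = 0.06937 K/W;  Q = ΔT/R_total = 807/0.06937 = 11630 W
T_interface = T_inner − Q·ΣR(inner→interface) = 830 − 11600×0.00985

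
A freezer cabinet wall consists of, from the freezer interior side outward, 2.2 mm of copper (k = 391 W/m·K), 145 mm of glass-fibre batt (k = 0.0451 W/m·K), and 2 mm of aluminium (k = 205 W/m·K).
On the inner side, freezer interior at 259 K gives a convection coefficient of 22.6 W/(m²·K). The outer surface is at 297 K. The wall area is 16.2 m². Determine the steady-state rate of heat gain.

Using the resistance-network approach (series):
R_inner film = 1/(h_i·A) = 1/(22.6×16.2) = 0.002731 K/W
R_copper = L/(kA) = 0.0022/(391×16.2) = 3.473×10^-7 K/W
R_glass-fibre batt = L/(kA) = 0.145/(0.0451×16.2) = 0.1985 K/W
R_aluminium = L/(kA) = 0.002/(205×16.2) = 6.022×10^-7 K/W
R_total = 0.2012 K/W
Q = ΔT / R_total = 38 / 0.2012

Q ≈ 189 W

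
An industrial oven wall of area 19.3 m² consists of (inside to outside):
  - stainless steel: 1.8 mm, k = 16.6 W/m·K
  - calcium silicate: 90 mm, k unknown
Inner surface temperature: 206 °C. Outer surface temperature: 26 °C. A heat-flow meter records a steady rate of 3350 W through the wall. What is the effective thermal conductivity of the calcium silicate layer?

Series thermal resistances:
R_stainless steel = L/(kA) = 0.0018/(16.6×19.3) = 5.618×10^-6 K/W
Sum of known resistances R_other = 5.618×10^-6 K/W
Total R = ΔT/Q = 180/3350 = 0.05373 K/W
R_calcium silicate = R_total − R_other = 0.05373 K/W
k = L/(R·A) = 0.09/(0.05373×19.3)

k ≈ 0.0868 W/(m·K)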